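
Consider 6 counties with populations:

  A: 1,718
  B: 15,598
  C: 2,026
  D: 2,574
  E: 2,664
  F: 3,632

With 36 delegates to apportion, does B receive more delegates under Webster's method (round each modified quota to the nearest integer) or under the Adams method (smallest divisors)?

Webster

Webster: A 2, B 20, C 3, D 3, E 3, F 5.
Adams: A 2, B 19, C 3, D 3, E 4, F 5.
B gets 20 under Webster and 19 under Adams.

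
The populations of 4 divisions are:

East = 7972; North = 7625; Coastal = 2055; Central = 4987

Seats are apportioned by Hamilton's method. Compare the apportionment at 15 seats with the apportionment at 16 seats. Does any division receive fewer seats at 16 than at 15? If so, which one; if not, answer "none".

At 15 seats: East 5, North 5, Coastal 2, Central 3.
At 16 seats: East 6, North 5, Coastal 1, Central 4.
Coastal drops from 2 to 1.

Coastal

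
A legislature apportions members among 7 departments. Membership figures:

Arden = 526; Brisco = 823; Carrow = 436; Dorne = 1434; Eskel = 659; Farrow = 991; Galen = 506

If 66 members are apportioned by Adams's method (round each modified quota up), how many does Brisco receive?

10

Standard divisor 5375/66 ≈ 81.439; standard quotas: Arden 6.459, Brisco 10.106, Carrow 5.354, Dorne 17.608, Eskel 8.092, Farrow 12.169, Galen 6.213.
Rounding up gives 7, 11, 6, 18, 9, 13, 7 = 71 seats, so the divisor must be adjusted.
With modified divisor 86: modified quotas Arden 6.116, Brisco 9.570, Carrow 5.070, Dorne 16.674, Eskel 7.663, Farrow 11.523, Galen 5.884.
Rounding up: Arden 7, Brisco 10, Carrow 6, Dorne 17, Eskel 8, Farrow 12, Galen 6 (total 66).
Brisco receives 10.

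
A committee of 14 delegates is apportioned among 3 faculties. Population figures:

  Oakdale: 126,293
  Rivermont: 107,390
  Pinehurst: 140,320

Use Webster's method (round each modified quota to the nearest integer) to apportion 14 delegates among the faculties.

Oakdale=5, Rivermont=4, Pinehurst=5

Standard divisor 374003/14 ≈ 26714.5; standard quotas: Oakdale 4.728, Rivermont 4.020, Pinehurst 5.253.
Rounding to the nearest integer gives Oakdale 5, Rivermont 4, Pinehurst 5 — total 14, matching the house size, so no adjustment is needed.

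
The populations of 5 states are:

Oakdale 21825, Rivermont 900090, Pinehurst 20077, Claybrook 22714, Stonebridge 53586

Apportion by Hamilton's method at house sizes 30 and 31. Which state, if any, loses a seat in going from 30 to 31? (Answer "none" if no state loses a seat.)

At 30 seats: Oakdale 1, Rivermont 26, Pinehurst 1, Claybrook 1, Stonebridge 1.
At 31 seats: Oakdale 1, Rivermont 27, Pinehurst 0, Claybrook 1, Stonebridge 2.
Pinehurst drops from 1 to 0.

Pinehurst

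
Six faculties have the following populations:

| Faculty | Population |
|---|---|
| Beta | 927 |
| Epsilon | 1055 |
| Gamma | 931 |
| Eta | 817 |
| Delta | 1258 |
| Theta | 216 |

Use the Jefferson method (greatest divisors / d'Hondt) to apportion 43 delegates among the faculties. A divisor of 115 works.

Beta=8; Epsilon=9; Gamma=8; Eta=7; Delta=10; Theta=1

With modified divisor 115: modified quotas Beta 8.061, Epsilon 9.174, Gamma 8.096, Eta 7.104, Delta 10.939, Theta 1.878.
Rounding down: Beta 8, Epsilon 9, Gamma 8, Eta 7, Delta 10, Theta 1 (total 43).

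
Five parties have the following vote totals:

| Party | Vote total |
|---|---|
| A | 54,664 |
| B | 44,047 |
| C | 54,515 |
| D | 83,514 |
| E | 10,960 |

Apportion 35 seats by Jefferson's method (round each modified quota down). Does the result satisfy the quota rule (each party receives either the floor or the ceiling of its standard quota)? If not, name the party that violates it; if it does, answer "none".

none

Standard quotas: A 7.724, B 6.224, C 7.703, D 11.801, E 1.549.
Jefferson allocation: A 8, B 6, C 8, D 12, E 1.
Every allocation lies between the lower and upper quota.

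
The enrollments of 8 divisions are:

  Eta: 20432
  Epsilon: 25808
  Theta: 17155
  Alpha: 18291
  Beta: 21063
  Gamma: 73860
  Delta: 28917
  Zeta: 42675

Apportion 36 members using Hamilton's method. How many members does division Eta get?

Standard divisor: 248201 ÷ 36 ≈ 6894.472.
Standard quotas: Eta 2.9635, Epsilon 3.7433, Theta 2.4882, Alpha 2.6530, Beta 3.0551, Gamma 10.7129, Delta 4.1942, Zeta 6.1897.
Lower quotas: Eta 2, Epsilon 3, Theta 2, Alpha 2, Beta 3, Gamma 10, Delta 4, Zeta 6 (sum 32, leaving 4 seats).
Remainders in descending order: Eta 0.9635, Epsilon 0.7433, Gamma 0.7129, Alpha 0.6530, Theta 0.4882, Delta 0.1942, Zeta 0.1897, Beta 0.0551.
Largest remainders: Eta, Epsilon, Gamma, Alpha receive the extra seats.
Eta receives 3.

3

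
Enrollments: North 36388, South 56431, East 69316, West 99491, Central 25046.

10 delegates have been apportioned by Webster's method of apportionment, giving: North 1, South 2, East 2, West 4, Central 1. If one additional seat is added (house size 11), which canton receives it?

Priority for the next seat is population ÷ (current seats + 0.5).
Priorities: North 24258.667, South 22572.400, East 27726.400, West 22109.111, Central 16697.333.
Highest priority: East.

East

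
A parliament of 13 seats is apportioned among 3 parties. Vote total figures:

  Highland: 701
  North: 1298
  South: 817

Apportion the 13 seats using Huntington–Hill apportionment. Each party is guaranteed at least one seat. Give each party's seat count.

With divisor 219: modified quotas Highland 3.201, North 5.927, South 3.731.
Geometric-mean thresholds: Highland √(3·4)=3.464, North √(5·6)=5.477, South √(3·4)=3.464.
Each quota rounded against its threshold gives Highland 3, North 6, South 4 (total 13).

Highland 3, North 6, South 4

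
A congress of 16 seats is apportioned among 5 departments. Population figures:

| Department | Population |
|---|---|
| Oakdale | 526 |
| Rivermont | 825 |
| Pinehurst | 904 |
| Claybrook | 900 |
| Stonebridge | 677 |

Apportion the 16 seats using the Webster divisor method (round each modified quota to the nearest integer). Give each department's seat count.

Standard divisor 3832/16 ≈ 239.5; standard quotas: Oakdale 2.196, Rivermont 3.445, Pinehurst 3.775, Claybrook 3.758, Stonebridge 2.827.
Rounding to the nearest integer gives Oakdale 2, Rivermont 3, Pinehurst 4, Claybrook 4, Stonebridge 3 — total 16, matching the house size, so no adjustment is needed.

Oakdale=2; Rivermont=3; Pinehurst=4; Claybrook=4; Stonebridge=3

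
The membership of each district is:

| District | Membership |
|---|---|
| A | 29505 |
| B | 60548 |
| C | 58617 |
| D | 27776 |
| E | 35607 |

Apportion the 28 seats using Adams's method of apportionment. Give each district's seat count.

Standard divisor 212053/28 ≈ 7573.321; standard quotas: A 3.896, B 7.995, C 7.740, D 3.668, E 4.702.
Rounding up gives 4, 8, 8, 4, 5 = 29 seats, so the divisor must be adjusted.
With modified divisor 8500: modified quotas A 3.471, B 7.123, C 6.896, D 3.268, E 4.189.
Rounding up: A 4, B 8, C 7, D 4, E 5 (total 28).

A 4; B 8; C 7; D 4; E 5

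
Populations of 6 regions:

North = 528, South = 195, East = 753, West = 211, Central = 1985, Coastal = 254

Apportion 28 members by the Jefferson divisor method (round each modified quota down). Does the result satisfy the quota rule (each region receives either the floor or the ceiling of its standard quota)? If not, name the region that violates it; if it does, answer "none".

none

Standard quotas: North 3.766, South 1.391, East 5.370, West 1.505, Central 14.157, Coastal 1.812.
Jefferson allocation: North 4, South 1, East 5, West 1, Central 15, Coastal 2.
Every allocation lies between the lower and upper quota.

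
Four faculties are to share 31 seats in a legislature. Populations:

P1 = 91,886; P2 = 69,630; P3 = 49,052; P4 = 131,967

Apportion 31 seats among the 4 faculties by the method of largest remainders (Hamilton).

P1=8; P2=6; P3=5; P4=12

The standard divisor is 342535/31 ≈ 11049.516.
Standard quotas: P1 8.3158, P2 6.3016, P3 4.4393, P4 11.9432.
Lower quotas: P1 8, P2 6, P3 4, P4 11 (sum 29, leaving 2 seats).
Remainders in descending order: P4 0.9432, P3 0.4393, P1 0.3158, P2 0.3016.
The surplus seats go to P4, P3.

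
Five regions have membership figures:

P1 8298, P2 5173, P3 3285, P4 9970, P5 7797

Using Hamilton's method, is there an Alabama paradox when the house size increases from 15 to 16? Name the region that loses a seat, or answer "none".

At 15 seats: P1 4, P2 2, P3 2, P4 4, P5 3.
At 16 seats: P1 4, P2 2, P3 1, P4 5, P5 4.
P3 drops from 2 to 1.

P3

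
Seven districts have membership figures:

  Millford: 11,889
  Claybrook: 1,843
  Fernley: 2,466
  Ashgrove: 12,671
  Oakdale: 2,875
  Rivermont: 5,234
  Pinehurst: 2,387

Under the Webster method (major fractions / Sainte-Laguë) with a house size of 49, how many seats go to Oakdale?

Standard divisor 39365/49 ≈ 803.367; standard quotas: Millford 14.799, Claybrook 2.294, Fernley 3.070, Ashgrove 15.772, Oakdale 3.579, Rivermont 6.515, Pinehurst 2.971.
Rounding to the nearest integer gives 15, 2, 3, 16, 4, 7, 3 = 50 seats, so the divisor must be adjusted.
With modified divisor 810: modified quotas Millford 14.678, Claybrook 2.275, Fernley 3.044, Ashgrove 15.643, Oakdale 3.549, Rivermont 6.462, Pinehurst 2.947.
Rounding to the nearest integer: Millford 15, Claybrook 2, Fernley 3, Ashgrove 16, Oakdale 4, Rivermont 6, Pinehurst 3 (total 49).
Oakdale receives 4.

4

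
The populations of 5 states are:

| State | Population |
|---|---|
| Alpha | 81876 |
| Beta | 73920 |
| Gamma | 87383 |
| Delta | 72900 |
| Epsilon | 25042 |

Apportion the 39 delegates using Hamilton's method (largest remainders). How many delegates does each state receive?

Standard divisor: 341121 ÷ 39 ≈ 8746.692.
Standard quotas: Alpha 9.3608, Beta 8.4512, Gamma 9.9904, Delta 8.3346, Epsilon 2.8630.
Lower quotas: Alpha 9, Beta 8, Gamma 9, Delta 8, Epsilon 2 (sum 36, leaving 3 seats).
Remainders in descending order: Gamma 0.9904, Epsilon 0.8630, Beta 0.4512, Alpha 0.3608, Delta 0.3346.
Largest remainders: Gamma, Epsilon, Beta receive the extra seats.

Alpha: 9, Beta: 9, Gamma: 10, Delta: 8, Epsilon: 3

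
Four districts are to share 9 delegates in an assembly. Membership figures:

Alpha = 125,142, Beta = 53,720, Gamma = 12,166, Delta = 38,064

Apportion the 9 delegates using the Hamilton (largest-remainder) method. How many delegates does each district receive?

Total 229092; standard divisor 229092/9 ≈ 25454.667.
Standard quotas: Alpha 4.9163, Beta 2.1104, Gamma 0.4779, Delta 1.4954.
Lower quotas: Alpha 4, Beta 2, Gamma 0, Delta 1 (sum 7, leaving 2 seats).
Remainders in descending order: Alpha 0.9163, Delta 0.4954, Gamma 0.4779, Beta 0.1104.
Largest remainders: Alpha, Delta receive the extra seats.

Alpha 5; Beta 2; Gamma 0; Delta 2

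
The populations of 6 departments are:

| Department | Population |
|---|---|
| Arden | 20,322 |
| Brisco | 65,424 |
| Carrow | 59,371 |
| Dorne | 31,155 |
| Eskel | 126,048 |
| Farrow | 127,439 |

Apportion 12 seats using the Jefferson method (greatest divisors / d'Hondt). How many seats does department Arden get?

0

Standard divisor 429759/12 ≈ 35813.25; standard quotas: Arden 0.567, Brisco 1.827, Carrow 1.658, Dorne 0.870, Eskel 3.520, Farrow 3.558.
Rounding down gives 0, 1, 1, 0, 3, 3 = 8 seats, so the divisor must be adjusted.
With modified divisor 30400: modified quotas Arden 0.668, Brisco 2.152, Carrow 1.953, Dorne 1.025, Eskel 4.146, Farrow 4.192.
Rounding down: Arden 0, Brisco 2, Carrow 1, Dorne 1, Eskel 4, Farrow 4 (total 12).
Arden receives 0.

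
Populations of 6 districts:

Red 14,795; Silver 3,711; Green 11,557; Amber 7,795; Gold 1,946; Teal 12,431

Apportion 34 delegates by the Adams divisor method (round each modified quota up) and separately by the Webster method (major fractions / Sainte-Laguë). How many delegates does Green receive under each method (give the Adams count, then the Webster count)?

Adams: Red 9, Silver 3, Green 7, Amber 5, Gold 2, Teal 8.
Webster: Red 10, Silver 2, Green 8, Amber 5, Gold 1, Teal 8.
Green gets 7 under Adams and 8 under Webster.

7 and 8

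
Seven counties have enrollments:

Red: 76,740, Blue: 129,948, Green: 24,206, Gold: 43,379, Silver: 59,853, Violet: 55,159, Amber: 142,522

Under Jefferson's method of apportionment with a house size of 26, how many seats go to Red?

Standard divisor 531807/26 ≈ 20454.115; standard quotas: Red 3.752, Blue 6.353, Green 1.183, Gold 2.121, Silver 2.926, Violet 2.697, Amber 6.968.
Rounding down gives 3, 6, 1, 2, 2, 2, 6 = 22 seats, so the divisor must be adjusted.
With modified divisor 18510.7: modified quotas Red 4.146, Blue 7.020, Green 1.308, Gold 2.343, Silver 3.233, Violet 2.980, Amber 7.699.
Rounding down: Red 4, Blue 7, Green 1, Gold 2, Silver 3, Violet 2, Amber 7 (total 26).
Red receives 4.

4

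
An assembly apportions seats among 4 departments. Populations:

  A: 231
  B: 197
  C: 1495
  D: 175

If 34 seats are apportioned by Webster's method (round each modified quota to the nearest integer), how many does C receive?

24

Standard divisor 2098/34 ≈ 61.706; standard quotas: A 3.744, B 3.193, C 24.228, D 2.836.
Rounding to the nearest integer gives A 4, B 3, C 24, D 3 — total 34, matching the house size, so no adjustment is needed.
C receives 24.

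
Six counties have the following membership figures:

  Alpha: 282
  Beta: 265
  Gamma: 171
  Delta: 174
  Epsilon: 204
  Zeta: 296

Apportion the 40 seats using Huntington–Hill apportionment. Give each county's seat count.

Alpha=8; Beta=8; Gamma=5; Delta=5; Epsilon=6; Zeta=8

With divisor 35: modified quotas Alpha 8.057, Beta 7.571, Gamma 4.886, Delta 4.971, Epsilon 5.829, Zeta 8.457.
Geometric-mean thresholds: Alpha √(8·9)=8.485, Beta √(7·8)=7.483, Gamma √(4·5)=4.472, Delta √(4·5)=4.472, Epsilon √(5·6)=5.477, Zeta √(8·9)=8.485.
Each quota rounded against its threshold gives Alpha 8, Beta 8, Gamma 5, Delta 5, Epsilon 6, Zeta 8 (total 40).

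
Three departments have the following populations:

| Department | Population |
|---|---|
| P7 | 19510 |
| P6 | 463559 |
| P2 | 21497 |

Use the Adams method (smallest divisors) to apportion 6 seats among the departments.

P7: 1; P6: 4; P2: 1

Standard divisor 504566/6 ≈ 84094.333; standard quotas: P7 0.232, P6 5.512, P2 0.256.
Rounding up gives 1, 6, 1 = 8 seats, so the divisor must be adjusted.
With modified divisor 135200: modified quotas P7 0.144, P6 3.429, P2 0.159.
Rounding up: P7 1, P6 4, P2 1 (total 6).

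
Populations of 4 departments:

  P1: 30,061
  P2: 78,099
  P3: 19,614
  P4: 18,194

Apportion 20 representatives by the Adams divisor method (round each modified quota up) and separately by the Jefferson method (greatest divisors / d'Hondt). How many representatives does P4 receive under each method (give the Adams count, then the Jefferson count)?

3 and 2

Adams: P1 4, P2 10, P3 3, P4 3.
Jefferson: P1 4, P2 11, P3 3, P4 2.
P4 gets 3 under Adams and 2 under Jefferson.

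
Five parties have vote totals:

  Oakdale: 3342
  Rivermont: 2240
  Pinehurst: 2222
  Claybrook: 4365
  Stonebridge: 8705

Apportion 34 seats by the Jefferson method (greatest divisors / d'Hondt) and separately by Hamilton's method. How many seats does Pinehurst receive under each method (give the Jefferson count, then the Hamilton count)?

Jefferson: Oakdale 5, Rivermont 4, Pinehurst 3, Claybrook 7, Stonebridge 15.
Hamilton: Oakdale 5, Rivermont 4, Pinehurst 4, Claybrook 7, Stonebridge 14.
Pinehurst gets 3 under Jefferson and 4 under Hamilton.

3 and 4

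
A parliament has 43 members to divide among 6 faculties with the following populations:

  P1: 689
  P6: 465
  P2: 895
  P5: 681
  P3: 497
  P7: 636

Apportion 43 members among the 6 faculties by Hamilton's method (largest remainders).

Total 3863; standard divisor 3863/43 ≈ 89.837.
Standard quotas: P1 7.669, P6 5.176, P2 9.962, P5 7.580, P3 5.532, P7 7.079.
Lower quotas: P1 7, P6 5, P2 9, P5 7, P3 5, P7 7 (sum 40, leaving 3 seats).
Remainders in descending order: P2 0.962, P1 0.669, P5 0.580, P3 0.532, P6 0.176, P7 0.079.
Largest remainders: P2, P1, P5 receive the extra seats.

P1=8, P6=5, P2=10, P5=8, P3=5, P7=7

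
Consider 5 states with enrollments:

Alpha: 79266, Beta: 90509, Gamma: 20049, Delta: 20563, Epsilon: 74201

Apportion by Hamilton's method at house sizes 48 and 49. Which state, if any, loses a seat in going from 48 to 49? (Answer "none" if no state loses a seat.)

At 48 seats: Alpha 13, Beta 15, Gamma 3, Delta 4, Epsilon 13.
At 49 seats: Alpha 14, Beta 16, Gamma 3, Delta 3, Epsilon 13.
Delta drops from 4 to 3.

Delta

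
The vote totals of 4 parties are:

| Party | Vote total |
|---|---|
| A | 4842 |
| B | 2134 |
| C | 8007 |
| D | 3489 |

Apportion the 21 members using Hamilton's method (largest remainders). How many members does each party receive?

A=6; B=2; C=9; D=4

Total 18472; standard divisor 18472/21 ≈ 879.619.
Standard quotas: A 5.5047, B 2.4261, C 9.1028, D 3.9665.
Lower quotas: A 5, B 2, C 9, D 3 (sum 19, leaving 2 seats).
Remainders in descending order: D 0.9665, A 0.5047, B 0.4261, C 0.1028.
The surplus seats go to D, A.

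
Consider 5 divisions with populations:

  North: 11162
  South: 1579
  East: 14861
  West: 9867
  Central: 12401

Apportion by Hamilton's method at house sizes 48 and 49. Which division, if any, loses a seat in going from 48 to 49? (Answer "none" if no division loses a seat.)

South

At 48 seats: North 11, South 2, East 14, West 9, Central 12.
At 49 seats: North 11, South 1, East 15, West 10, Central 12.
South drops from 2 to 1.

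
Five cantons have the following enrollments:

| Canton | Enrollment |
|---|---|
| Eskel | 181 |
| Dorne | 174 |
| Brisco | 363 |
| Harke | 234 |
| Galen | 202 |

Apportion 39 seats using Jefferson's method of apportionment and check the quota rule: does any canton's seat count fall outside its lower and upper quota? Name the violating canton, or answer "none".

none

Standard quotas: Eskel 6.117, Dorne 5.880, Brisco 12.268, Harke 7.908, Galen 6.827.
Jefferson allocation: Eskel 6, Dorne 6, Brisco 12, Harke 8, Galen 7.
Every allocation lies between the lower and upper quota.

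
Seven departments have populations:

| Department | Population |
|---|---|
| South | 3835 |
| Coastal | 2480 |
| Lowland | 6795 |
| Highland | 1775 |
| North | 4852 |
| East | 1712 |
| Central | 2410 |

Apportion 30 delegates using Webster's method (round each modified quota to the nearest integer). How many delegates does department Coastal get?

Standard divisor 23859/30 ≈ 795.3; standard quotas: South 4.822, Coastal 3.118, Lowland 8.544, Highland 2.232, North 6.101, East 2.153, Central 3.030.
Rounding to the nearest integer gives South 5, Coastal 3, Lowland 9, Highland 2, North 6, East 2, Central 3 — total 30, matching the house size, so no adjustment is needed.
Coastal receives 3.

3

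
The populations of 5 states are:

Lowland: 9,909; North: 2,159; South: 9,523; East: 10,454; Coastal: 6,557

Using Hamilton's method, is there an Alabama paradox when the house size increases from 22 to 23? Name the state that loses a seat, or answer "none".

none

At 22 seats: Lowland 6, North 1, South 5, East 6, Coastal 4.
At 23 seats: Lowland 6, North 1, South 6, East 6, Coastal 4.
No state's allocation decreased.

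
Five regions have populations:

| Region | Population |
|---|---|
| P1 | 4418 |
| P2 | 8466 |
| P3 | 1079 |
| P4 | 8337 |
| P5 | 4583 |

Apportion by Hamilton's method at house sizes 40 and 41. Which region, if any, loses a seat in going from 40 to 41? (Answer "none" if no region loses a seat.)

P3

At 40 seats: P1 6, P2 13, P3 2, P4 12, P5 7.
At 41 seats: P1 7, P2 13, P3 1, P4 13, P5 7.
P3 drops from 2 to 1.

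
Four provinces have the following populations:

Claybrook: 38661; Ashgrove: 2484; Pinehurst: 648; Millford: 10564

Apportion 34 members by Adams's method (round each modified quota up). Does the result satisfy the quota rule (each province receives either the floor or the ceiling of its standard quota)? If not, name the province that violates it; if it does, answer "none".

Claybrook

Standard quotas: Claybrook 25.106, Ashgrove 1.613, Pinehurst 0.421, Millford 6.860.
Adams allocation: Claybrook 24, Ashgrove 2, Pinehurst 1, Millford 7.
Claybrook has quota 25.106 (lower 25, upper 26) but receives 24 — outside the quota interval.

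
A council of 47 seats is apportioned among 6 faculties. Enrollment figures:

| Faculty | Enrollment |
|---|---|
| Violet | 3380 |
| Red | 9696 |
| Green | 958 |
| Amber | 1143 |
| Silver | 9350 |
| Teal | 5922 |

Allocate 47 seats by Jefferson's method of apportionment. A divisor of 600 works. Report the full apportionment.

With modified divisor 600: modified quotas Violet 5.633, Red 16.160, Green 1.597, Amber 1.905, Silver 15.583, Teal 9.870.
Rounding down: Violet 5, Red 16, Green 1, Amber 1, Silver 15, Teal 9 (total 47).

Violet: 5, Red: 16, Green: 1, Amber: 1, Silver: 15, Teal: 9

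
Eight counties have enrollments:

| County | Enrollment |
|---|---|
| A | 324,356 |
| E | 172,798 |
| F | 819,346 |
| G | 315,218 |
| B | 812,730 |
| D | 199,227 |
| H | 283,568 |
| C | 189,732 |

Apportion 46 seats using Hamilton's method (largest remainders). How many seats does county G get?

Standard divisor: 3116975 ÷ 46 ≈ 67760.326.
Standard quotas: A 4.7868, E 2.5501, F 12.0918, G 4.6520, B 11.9942, D 2.9402, H 4.1849, C 2.8000.
Lower quotas: A 4, E 2, F 12, G 4, B 11, D 2, H 4, C 2 (sum 41, leaving 5 seats).
Remainders in descending order: B 0.9942, D 0.9402, C 0.8000, A 0.7868, G 0.6520, E 0.5501, H 0.1849, F 0.0918.
The surplus seats go to B, D, C, A, G.
G receives 5.

5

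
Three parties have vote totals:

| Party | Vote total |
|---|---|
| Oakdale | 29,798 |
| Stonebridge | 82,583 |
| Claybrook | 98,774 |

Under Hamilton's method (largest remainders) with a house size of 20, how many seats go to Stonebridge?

8

The standard divisor is 211155/20 ≈ 10557.75.
Standard quotas: Oakdale 2.8224, Stonebridge 7.8220, Claybrook 9.3556.
Lower quotas: Oakdale 2, Stonebridge 7, Claybrook 9 (sum 18, leaving 2 seats).
Remainders in descending order: Oakdale 0.8224, Stonebridge 0.8220, Claybrook 0.3556.
The surplus seats go to Oakdale, Stonebridge.
Stonebridge receives 8.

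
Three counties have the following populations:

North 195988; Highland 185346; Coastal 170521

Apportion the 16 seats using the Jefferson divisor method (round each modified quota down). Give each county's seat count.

Standard divisor 551855/16 ≈ 34490.938; standard quotas: North 5.682, Highland 5.374, Coastal 4.944.
Rounding down gives 5, 5, 4 = 14 seats, so the divisor must be adjusted.
With modified divisor 31800: modified quotas North 6.163, Highland 5.828, Coastal 5.362.
Rounding down: North 6, Highland 5, Coastal 5 (total 16).

North 6, Highland 5, Coastal 5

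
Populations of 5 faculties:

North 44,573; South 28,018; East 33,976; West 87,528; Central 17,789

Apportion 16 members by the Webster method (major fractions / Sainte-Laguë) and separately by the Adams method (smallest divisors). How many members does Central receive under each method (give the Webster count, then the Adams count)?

1 and 2

Webster: North 3, South 2, East 3, West 7, Central 1.
Adams: North 3, South 2, East 3, West 6, Central 2.
Central gets 1 under Webster and 2 under Adams.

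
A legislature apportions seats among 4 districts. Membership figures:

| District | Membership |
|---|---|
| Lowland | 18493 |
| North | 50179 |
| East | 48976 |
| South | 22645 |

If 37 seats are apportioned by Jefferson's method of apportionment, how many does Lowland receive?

5

Standard divisor 140293/37 ≈ 3791.703; standard quotas: Lowland 4.877, North 13.234, East 12.917, South 5.972.
Rounding down gives 4, 13, 12, 5 = 34 seats, so the divisor must be adjusted.
With modified divisor 3600: modified quotas Lowland 5.137, North 13.939, East 13.604, South 6.290.
Rounding down: Lowland 5, North 13, East 13, South 6 (total 37).
Lowland receives 5.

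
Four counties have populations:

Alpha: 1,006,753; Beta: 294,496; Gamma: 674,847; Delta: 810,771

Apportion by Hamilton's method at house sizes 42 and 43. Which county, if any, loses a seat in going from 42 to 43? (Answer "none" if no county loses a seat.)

none

At 42 seats: Alpha 15, Beta 5, Gamma 10, Delta 12.
At 43 seats: Alpha 16, Beta 5, Gamma 10, Delta 12.
No county's allocation decreased.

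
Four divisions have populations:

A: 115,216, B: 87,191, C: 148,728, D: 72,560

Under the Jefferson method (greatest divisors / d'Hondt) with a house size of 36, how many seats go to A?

10

Standard divisor 423695/36 ≈ 11769.306; standard quotas: A 9.790, B 7.408, C 12.637, D 6.165.
Rounding down gives 9, 7, 12, 6 = 34 seats, so the divisor must be adjusted.
With modified divisor 11200: modified quotas A 10.287, B 7.785, C 13.279, D 6.479.
Rounding down: A 10, B 7, C 13, D 6 (total 36).
A receives 10.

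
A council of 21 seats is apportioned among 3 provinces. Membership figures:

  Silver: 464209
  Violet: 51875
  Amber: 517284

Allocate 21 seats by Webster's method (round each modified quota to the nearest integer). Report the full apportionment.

Standard divisor 1033368/21 ≈ 49208; standard quotas: Silver 9.434, Violet 1.054, Amber 10.512.
Rounding to the nearest integer gives Silver 9, Violet 1, Amber 11 — total 21, matching the house size, so no adjustment is needed.

Silver 9, Violet 1, Amber 11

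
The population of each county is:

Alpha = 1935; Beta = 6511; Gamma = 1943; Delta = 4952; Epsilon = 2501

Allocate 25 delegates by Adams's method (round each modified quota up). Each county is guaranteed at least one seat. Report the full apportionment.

Alpha 3; Beta 8; Gamma 3; Delta 7; Epsilon 4

Standard divisor 17842/25 ≈ 713.68; standard quotas: Alpha 2.711, Beta 9.123, Gamma 2.723, Delta 6.939, Epsilon 3.504.
Rounding up gives 3, 10, 3, 7, 4 = 27 seats, so the divisor must be adjusted.
With modified divisor 820: modified quotas Alpha 2.360, Beta 7.940, Gamma 2.370, Delta 6.039, Epsilon 3.050.
Rounding up: Alpha 3, Beta 8, Gamma 3, Delta 7, Epsilon 4 (total 25).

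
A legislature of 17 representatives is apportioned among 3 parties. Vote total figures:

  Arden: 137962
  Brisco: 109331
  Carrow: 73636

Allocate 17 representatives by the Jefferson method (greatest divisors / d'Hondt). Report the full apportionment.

Standard divisor 320929/17 ≈ 18878.176; standard quotas: Arden 7.308, Brisco 5.791, Carrow 3.901.
Rounding down gives 7, 5, 3 = 15 seats, so the divisor must be adjusted.
With modified divisor 17700: modified quotas Arden 7.794, Brisco 6.177, Carrow 4.160.
Rounding down: Arden 7, Brisco 6, Carrow 4 (total 17).

Arden=7; Brisco=6; Carrow=4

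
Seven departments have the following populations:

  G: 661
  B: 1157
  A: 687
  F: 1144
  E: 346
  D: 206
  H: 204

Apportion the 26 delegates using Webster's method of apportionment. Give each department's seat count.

Standard divisor 4405/26 ≈ 169.423; standard quotas: G 3.901, B 6.829, A 4.055, F 6.752, E 2.042, D 1.216, H 1.204.
Rounding to the nearest integer gives G 4, B 7, A 4, F 7, E 2, D 1, H 1 — total 26, matching the house size, so no adjustment is needed.

G 4; B 7; A 4; F 7; E 2; D 1; H 1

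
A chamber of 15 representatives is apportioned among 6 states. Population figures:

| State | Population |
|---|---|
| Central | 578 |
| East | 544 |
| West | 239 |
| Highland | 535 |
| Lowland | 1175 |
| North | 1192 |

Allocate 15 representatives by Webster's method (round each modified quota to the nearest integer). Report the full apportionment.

Standard divisor 4263/15 ≈ 284.2; standard quotas: Central 2.034, East 1.914, West 0.841, Highland 1.882, Lowland 4.134, North 4.194.
Rounding to the nearest integer gives Central 2, East 2, West 1, Highland 2, Lowland 4, North 4 — total 15, matching the house size, so no adjustment is needed.

Central 2, East 2, West 1, Highland 2, Lowland 4, North 4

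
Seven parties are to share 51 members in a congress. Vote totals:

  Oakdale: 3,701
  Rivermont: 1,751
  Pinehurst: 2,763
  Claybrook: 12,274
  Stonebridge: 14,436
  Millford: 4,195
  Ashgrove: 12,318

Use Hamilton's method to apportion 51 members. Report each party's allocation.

Standard divisor: 51438 ÷ 51 ≈ 1008.588.
Standard quotas: Oakdale 3.6695, Rivermont 1.7361, Pinehurst 2.7395, Claybrook 12.1695, Stonebridge 14.3131, Millford 4.1593, Ashgrove 12.2131.
Lower quotas: Oakdale 3, Rivermont 1, Pinehurst 2, Claybrook 12, Stonebridge 14, Millford 4, Ashgrove 12 (sum 48, leaving 3 seats).
Remainders in descending order: Pinehurst 0.7395, Rivermont 0.7361, Oakdale 0.6695, Stonebridge 0.3131, Ashgrove 0.2131, Claybrook 0.1695, Millford 0.1593.
The surplus seats go to Pinehurst, Rivermont, Oakdale.

Oakdale 4, Rivermont 2, Pinehurst 3, Claybrook 12, Stonebridge 14, Millford 4, Ashgrove 12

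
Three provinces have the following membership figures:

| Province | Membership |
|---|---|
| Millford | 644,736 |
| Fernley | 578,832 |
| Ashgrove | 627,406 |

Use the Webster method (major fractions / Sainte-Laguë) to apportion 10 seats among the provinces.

Standard divisor 1850974/10 ≈ 185097.4; standard quotas: Millford 3.483, Fernley 3.127, Ashgrove 3.390.
Rounding to the nearest integer gives 3, 3, 3 = 9 seats, so the divisor must be adjusted.
With modified divisor 181700: modified quotas Millford 3.548, Fernley 3.186, Ashgrove 3.453.
Rounding to the nearest integer: Millford 4, Fernley 3, Ashgrove 3 (total 10).

Millford: 4, Fernley: 3, Ashgrove: 3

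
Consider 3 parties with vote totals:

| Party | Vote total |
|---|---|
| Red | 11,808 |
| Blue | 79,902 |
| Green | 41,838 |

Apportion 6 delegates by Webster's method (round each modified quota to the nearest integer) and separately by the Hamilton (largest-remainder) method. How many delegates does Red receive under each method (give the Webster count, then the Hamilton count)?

1 and 0

Webster: Red 1, Blue 3, Green 2.
Hamilton: Red 0, Blue 4, Green 2.
Red gets 1 under Webster and 0 under Hamilton.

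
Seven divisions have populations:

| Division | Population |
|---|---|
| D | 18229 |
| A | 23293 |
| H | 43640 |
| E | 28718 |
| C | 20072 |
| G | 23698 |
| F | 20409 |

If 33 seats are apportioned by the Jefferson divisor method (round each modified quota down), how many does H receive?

Standard divisor 178059/33 ≈ 5395.727; standard quotas: D 3.378, A 4.317, H 8.088, E 5.322, C 3.720, G 4.392, F 3.782.
Rounding down gives 3, 4, 8, 5, 3, 4, 3 = 30 seats, so the divisor must be adjusted.
With modified divisor 4820: modified quotas D 3.782, A 4.833, H 9.054, E 5.958, C 4.164, G 4.917, F 4.234.
Rounding down: D 3, A 4, H 9, E 5, C 4, G 4, F 4 (total 33).
H receives 9.

9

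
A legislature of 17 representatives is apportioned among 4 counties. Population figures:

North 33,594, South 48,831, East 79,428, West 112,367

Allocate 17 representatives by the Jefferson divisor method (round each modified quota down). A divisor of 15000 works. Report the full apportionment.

With modified divisor 15000: modified quotas North 2.240, South 3.255, East 5.295, West 7.491.
Rounding down: North 2, South 3, East 5, West 7 (total 17).

North 2, South 3, East 5, West 7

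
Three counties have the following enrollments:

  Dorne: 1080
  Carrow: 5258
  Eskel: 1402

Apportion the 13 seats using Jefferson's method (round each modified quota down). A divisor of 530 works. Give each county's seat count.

Dorne=2; Carrow=9; Eskel=2

With modified divisor 530: modified quotas Dorne 2.038, Carrow 9.921, Eskel 2.645.
Rounding down: Dorne 2, Carrow 9, Eskel 2 (total 13).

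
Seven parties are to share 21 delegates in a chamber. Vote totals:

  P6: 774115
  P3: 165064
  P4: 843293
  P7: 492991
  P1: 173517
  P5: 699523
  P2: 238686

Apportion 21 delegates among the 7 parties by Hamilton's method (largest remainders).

P6 5, P3 1, P4 5, P7 3, P1 1, P5 4, P2 2

Standard divisor: 3387189 ÷ 21 ≈ 161294.714.
Standard quotas: P6 4.7994, P3 1.0234, P4 5.2283, P7 3.0565, P1 1.0758, P5 4.3369, P2 1.4798.
Lower quotas: P6 4, P3 1, P4 5, P7 3, P1 1, P5 4, P2 1 (sum 19, leaving 2 seats).
Remainders in descending order: P6 0.7994, P2 0.4798, P5 0.3369, P4 0.2283, P1 0.0758, P7 0.0565, P3 0.0234.
The surplus seats go to P6, P2.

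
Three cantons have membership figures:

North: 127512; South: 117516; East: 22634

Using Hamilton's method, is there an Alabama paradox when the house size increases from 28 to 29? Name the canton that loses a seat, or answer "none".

At 28 seats: North 13, South 12, East 3.
At 29 seats: North 14, South 13, East 2.
East drops from 3 to 2.

East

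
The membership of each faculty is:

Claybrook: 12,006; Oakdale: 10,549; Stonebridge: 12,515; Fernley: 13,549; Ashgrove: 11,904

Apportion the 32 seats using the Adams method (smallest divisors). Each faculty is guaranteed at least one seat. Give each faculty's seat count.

Claybrook=6, Oakdale=6, Stonebridge=7, Fernley=7, Ashgrove=6

Standard divisor 60523/32 ≈ 1891.344; standard quotas: Claybrook 6.348, Oakdale 5.578, Stonebridge 6.617, Fernley 7.164, Ashgrove 6.294.
Rounding up gives 7, 6, 7, 8, 7 = 35 seats, so the divisor must be adjusted.
With modified divisor 2040: modified quotas Claybrook 5.885, Oakdale 5.171, Stonebridge 6.135, Fernley 6.642, Ashgrove 5.835.
Rounding up: Claybrook 6, Oakdale 6, Stonebridge 7, Fernley 7, Ashgrove 6 (total 32).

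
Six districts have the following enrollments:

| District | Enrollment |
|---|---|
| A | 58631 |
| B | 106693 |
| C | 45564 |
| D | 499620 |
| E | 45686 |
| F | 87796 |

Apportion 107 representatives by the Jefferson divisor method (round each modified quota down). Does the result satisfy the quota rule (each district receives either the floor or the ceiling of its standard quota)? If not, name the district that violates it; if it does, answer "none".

Standard quotas: A 7.433, B 13.526, C 5.777, D 63.341, E 5.792, F 11.131.
Jefferson allocation: A 7, B 14, C 5, D 65, E 5, F 11.
D has quota 63.341 (lower 63, upper 64) but receives 65 — outside the quota interval.

D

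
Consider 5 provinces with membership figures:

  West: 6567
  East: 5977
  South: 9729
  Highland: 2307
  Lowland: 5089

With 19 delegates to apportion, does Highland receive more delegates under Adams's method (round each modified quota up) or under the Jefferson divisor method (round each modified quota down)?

Adams

Adams: West 4, East 4, South 6, Highland 2, Lowland 3.
Jefferson: West 4, East 4, South 7, Highland 1, Lowland 3.
Highland gets 2 under Adams and 1 under Jefferson.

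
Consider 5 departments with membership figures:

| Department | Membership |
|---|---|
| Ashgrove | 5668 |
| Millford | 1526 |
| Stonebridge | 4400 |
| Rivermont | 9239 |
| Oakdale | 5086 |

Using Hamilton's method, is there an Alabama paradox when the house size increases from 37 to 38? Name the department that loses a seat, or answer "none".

Stonebridge

At 37 seats: Ashgrove 8, Millford 2, Stonebridge 7, Rivermont 13, Oakdale 7.
At 38 seats: Ashgrove 8, Millford 2, Stonebridge 6, Rivermont 14, Oakdale 8.
Stonebridge drops from 7 to 6.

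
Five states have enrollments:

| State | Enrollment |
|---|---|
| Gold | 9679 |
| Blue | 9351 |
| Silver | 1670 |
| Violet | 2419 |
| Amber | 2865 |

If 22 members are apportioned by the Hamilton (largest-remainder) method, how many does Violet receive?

2

The standard divisor is 25984/22 ≈ 1181.091.
Standard quotas: Gold 8.1950, Blue 7.9173, Silver 1.4139, Violet 2.0481, Amber 2.4257.
Lower quotas: Gold 8, Blue 7, Silver 1, Violet 2, Amber 2 (sum 20, leaving 2 seats).
Remainders in descending order: Blue 0.9173, Amber 0.4257, Silver 0.4139, Gold 0.1950, Violet 0.0481.
The surplus seats go to Blue, Amber.
Violet receives 2.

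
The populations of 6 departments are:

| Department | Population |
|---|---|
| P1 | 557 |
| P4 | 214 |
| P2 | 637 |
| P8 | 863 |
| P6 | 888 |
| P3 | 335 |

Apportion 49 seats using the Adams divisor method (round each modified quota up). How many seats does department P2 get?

9

Standard divisor 3494/49 ≈ 71.306; standard quotas: P1 7.811, P4 3.001, P2 8.933, P8 12.103, P6 12.453, P3 4.698.
Rounding up gives 8, 4, 9, 13, 13, 5 = 52 seats, so the divisor must be adjusted.
With modified divisor 76: modified quotas P1 7.329, P4 2.816, P2 8.382, P8 11.355, P6 11.684, P3 4.408.
Rounding up: P1 8, P4 3, P2 9, P8 12, P6 12, P3 5 (total 49).
P2 receives 9.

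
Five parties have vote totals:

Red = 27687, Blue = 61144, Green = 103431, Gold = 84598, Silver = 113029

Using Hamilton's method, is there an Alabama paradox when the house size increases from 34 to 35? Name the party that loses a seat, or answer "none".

At 34 seats: Red 3, Blue 5, Green 9, Gold 7, Silver 10.
At 35 seats: Red 2, Blue 6, Green 9, Gold 8, Silver 10.
Red drops from 3 to 2.

Red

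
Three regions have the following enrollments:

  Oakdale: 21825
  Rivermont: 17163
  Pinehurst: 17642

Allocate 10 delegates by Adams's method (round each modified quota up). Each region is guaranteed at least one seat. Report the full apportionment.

Oakdale 4, Rivermont 3, Pinehurst 3

Standard divisor 56630/10 ≈ 5663; standard quotas: Oakdale 3.854, Rivermont 3.031, Pinehurst 3.115.
Rounding up gives 4, 4, 4 = 12 seats, so the divisor must be adjusted.
With modified divisor 6600: modified quotas Oakdale 3.307, Rivermont 2.600, Pinehurst 2.673.
Rounding up: Oakdale 4, Rivermont 3, Pinehurst 3 (total 10).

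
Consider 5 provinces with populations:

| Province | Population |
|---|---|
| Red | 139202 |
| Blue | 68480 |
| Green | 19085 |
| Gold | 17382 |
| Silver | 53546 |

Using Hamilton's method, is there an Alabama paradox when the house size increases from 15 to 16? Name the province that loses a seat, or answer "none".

At 15 seats: Red 7, Blue 3, Green 1, Gold 1, Silver 3.
At 16 seats: Red 7, Blue 4, Green 1, Gold 1, Silver 3.
No province's allocation decreased.

none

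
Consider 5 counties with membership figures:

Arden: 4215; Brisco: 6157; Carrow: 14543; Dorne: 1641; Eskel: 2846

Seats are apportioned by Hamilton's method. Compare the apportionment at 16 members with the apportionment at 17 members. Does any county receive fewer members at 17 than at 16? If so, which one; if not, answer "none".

none

At 16 seats: Arden 2, Brisco 3, Carrow 8, Dorne 1, Eskel 2.
At 17 seats: Arden 2, Brisco 4, Carrow 8, Dorne 1, Eskel 2.
No county's allocation decreased.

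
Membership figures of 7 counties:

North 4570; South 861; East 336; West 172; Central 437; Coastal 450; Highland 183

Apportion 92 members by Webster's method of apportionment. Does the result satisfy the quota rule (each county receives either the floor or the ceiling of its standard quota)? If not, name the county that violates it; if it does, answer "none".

Standard quotas: North 59.986, South 11.301, East 4.410, West 2.258, Central 5.736, Coastal 5.907, Highland 2.402.
Webster allocation: North 61, South 11, East 4, West 2, Central 6, Coastal 6, Highland 2.
North has quota 59.986 (lower 59, upper 60) but receives 61 — outside the quota interval.

North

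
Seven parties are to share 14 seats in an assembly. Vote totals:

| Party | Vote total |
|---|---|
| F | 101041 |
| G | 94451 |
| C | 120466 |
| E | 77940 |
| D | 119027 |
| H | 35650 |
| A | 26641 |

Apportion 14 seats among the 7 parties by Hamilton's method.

Total 575216; standard divisor 575216/14 ≈ 41086.857.
Standard quotas: F 2.4592, G 2.2988, C 2.9320, E 1.8970, D 2.8970, H 0.8677, A 0.6484.
Lower quotas: F 2, G 2, C 2, E 1, D 2, H 0, A 0 (sum 9, leaving 5 seats).
Remainders in descending order: C 0.9320, D 0.8970, E 0.8970, H 0.8677, A 0.6484, F 0.4592, G 0.2988.
Largest remainders: C, D, E, H, A receive the extra seats.

F=2, G=2, C=3, E=2, D=3, H=1, A=1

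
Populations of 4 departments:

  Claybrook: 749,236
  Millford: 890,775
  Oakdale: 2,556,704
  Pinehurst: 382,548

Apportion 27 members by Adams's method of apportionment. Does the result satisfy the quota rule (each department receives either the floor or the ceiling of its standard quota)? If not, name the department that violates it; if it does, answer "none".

Standard quotas: Claybrook 4.418, Millford 5.252, Oakdale 15.075, Pinehurst 2.256.
Adams allocation: Claybrook 5, Millford 5, Oakdale 14, Pinehurst 3.
Oakdale has quota 15.075 (lower 15, upper 16) but receives 14 — outside the quota interval.

Oakdale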